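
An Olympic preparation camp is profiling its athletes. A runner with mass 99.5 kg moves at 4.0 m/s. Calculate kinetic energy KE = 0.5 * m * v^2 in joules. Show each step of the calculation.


v^2 = 4.0^2 = 16.0
KE = 0.5 * 99.5 * 16.0
= 796.0 J

796.0 J


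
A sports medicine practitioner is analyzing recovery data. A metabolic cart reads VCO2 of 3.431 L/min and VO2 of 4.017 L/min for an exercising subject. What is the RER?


RER = VCO2 / VO2 = 3.431 / 4.017 = 0.8541

0.8541


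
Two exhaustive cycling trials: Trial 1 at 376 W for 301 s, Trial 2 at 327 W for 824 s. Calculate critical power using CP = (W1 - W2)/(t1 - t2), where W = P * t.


W1 = 376 * 301 = 113176 J
W2 = 327 * 824 = 269448 J
CP = (113176 - 269448) / (301 - 824)
= -156272 / -523
= 298.8 W

298.8 W


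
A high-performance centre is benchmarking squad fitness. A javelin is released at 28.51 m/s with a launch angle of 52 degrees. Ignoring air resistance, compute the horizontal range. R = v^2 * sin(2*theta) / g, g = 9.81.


Launch speed squared = 812.8201
sin(2 * 52 deg) = 0.970296
Range = 812.8201 * 0.970296 / 9.81
= 80.395 m

80.395 m


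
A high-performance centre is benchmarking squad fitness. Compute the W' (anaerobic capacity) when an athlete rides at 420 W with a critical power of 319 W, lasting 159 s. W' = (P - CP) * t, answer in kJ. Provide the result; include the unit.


Above-CP power = 101 W
Duration = 159 s
W' = 101 * 159 = 16059 J
Convert: 16059 / 1000 = 16.059 kJ

16.059 kJ


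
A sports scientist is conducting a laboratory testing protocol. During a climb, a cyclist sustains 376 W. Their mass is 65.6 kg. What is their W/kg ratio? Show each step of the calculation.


Power-to-weight = 376 W / 65.6 kg
= 5.732 W/kg

5.732 W/kg


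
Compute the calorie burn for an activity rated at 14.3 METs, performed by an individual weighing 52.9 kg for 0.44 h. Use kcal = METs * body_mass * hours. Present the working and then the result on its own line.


Product of METs and mass = 14.3 * 52.9 = 756.47
Total kcal = 756.47 * 0.44 = 332.85 kcal

332.85 kcal


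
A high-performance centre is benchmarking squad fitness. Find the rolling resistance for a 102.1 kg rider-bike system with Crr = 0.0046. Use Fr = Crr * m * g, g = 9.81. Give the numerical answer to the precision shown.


m * g = 102.1 * 9.81 = 1001.601 N
Fr = 0.0046 * 1001.601 = 4.607 N

4.607 N


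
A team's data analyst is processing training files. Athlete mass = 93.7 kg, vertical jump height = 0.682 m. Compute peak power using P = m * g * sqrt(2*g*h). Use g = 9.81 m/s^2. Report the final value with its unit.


sqrt(2 * 9.81 * 0.682) = sqrt(13.38084) = 3.657983 m/s
P = 93.7 * 9.81 * 3.657983
= 3362.41 W

3362.41 W


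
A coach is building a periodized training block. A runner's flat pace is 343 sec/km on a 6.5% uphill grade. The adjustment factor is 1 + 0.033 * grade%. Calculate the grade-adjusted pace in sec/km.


Factor = 1 + 0.033 * 6.5 = 1.2145
Adjusted pace = 343 * 1.2145
= 416.57 sec/km

416.57 s/km


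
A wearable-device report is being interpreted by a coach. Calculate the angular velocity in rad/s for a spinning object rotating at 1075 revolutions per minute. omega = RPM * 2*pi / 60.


omega = RPM * 2*pi / 60
= 1075 * 6.28318531 / 60
= 112.574 rad/s

112.574 rad/s


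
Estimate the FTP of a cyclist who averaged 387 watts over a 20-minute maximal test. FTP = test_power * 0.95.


FTP = 387 * 0.95 = 367.65 W

367.65 W


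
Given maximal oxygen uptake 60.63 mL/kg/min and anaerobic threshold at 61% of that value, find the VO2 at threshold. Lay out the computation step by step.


Percentage as decimal = 0.61
VO2 at AT = 60.63 * 0.61 = 36.98 mL/kg/min

36.98 mL/kg/min


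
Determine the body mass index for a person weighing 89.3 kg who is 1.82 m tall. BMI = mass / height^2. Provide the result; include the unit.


BMI = mass / height^2
= 89.3 / 1.82^2
= 89.3 / 3.3124
= 26.96 kg/m^2

26.96 kg/m^2


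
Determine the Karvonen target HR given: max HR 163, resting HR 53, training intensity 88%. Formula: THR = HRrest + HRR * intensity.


HRR = HRmax - HRrest = 163 - 53 = 110
THR = 53 + 110 * 0.88
= 149.8 bpm

149.8 bpm


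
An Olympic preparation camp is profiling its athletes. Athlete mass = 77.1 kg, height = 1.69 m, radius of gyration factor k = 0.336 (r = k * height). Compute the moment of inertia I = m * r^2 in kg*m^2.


r = k * height = 0.336 * 1.69 = 0.56784 m
r^2 = 0.56784^2 = 0.322442
I = 77.1 * 0.322442 = 24.86 kg*m^2

24.86 kg*m^2


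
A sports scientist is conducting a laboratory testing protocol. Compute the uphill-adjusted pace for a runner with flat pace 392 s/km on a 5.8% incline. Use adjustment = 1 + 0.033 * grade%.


Adjustment factor = 1 + 0.033 * 5.8 = 1.1914
Grade-adjusted pace = 392 * 1.1914 = 467.03 s/km

467.03 s/km


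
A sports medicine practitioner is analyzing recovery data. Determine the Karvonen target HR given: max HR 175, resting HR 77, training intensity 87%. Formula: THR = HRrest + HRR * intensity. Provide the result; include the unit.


HRR = HRmax - HRrest = 175 - 77 = 98
THR = 77 + 98 * 0.87
= 162.26 bpm

162.26 bpm


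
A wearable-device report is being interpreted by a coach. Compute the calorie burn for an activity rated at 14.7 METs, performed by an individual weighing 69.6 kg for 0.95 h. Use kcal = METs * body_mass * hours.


Product of METs and mass = 14.7 * 69.6 = 1023.12
Total kcal = 1023.12 * 0.95 = 971.96 kcal

971.96 kcal


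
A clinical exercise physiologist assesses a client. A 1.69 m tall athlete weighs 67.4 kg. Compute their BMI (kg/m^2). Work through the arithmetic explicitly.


height^2 = 2.8561 m^2
BMI = 67.4 / 2.8561 = 23.6 kg/m^2

23.6 kg/m^2


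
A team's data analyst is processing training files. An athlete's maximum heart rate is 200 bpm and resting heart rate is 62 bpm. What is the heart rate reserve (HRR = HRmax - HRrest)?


HRR = HRmax - HRrest
= 200 - 62
= 138 bpm

138 bpm


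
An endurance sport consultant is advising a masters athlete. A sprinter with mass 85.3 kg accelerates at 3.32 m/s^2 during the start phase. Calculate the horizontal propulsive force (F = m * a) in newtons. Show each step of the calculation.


F = m * a
= 85.3 * 3.32
= 283.2 N

283.2 N


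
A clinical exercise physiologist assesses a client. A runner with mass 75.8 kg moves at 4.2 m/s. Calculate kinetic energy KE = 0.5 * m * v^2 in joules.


v^2 = 4.2^2 = 17.64
KE = 0.5 * 75.8 * 17.64
= 668.56 J

668.56 J


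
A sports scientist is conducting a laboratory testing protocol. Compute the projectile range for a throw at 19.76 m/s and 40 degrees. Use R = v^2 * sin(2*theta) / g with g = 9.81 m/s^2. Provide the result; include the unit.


Two times the angle = 80 degrees
sin(80) = 0.984808
R = 390.4576 * 0.984808 / 9.81 = 39.197 m

39.197 m


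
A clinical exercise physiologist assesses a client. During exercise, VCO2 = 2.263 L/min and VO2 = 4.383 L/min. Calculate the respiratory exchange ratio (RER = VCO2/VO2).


RER = VCO2 / VO2
= 2.263 / 4.383
= 0.5163

0.5163


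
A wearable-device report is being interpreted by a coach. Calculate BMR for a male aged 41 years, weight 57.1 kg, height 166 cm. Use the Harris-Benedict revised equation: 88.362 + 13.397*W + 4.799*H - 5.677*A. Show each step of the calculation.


Substituting values:
W term = 13.397 * 57.1 = 764.9687
H term = 4.799 * 166 = 796.634
A term = 5.677 * 41 = 232.757
BMR = 1417.21 kcal/day

1417.21 kcal/day


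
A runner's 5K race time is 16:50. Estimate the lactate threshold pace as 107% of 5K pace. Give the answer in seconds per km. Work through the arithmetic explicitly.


Total race time = 16*60 + 50 = 1010 seconds
5K pace = 1010 / 5 = 202.0 sec/km
LT pace = 202.0 * 1.07 = 216.14 sec/km

216.14 s/km


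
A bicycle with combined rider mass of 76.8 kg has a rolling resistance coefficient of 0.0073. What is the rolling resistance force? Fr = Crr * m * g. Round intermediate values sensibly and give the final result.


Fr = 0.0073 * 76.8 * 9.81
= 0.56064 * 9.81
= 5.5 N

5.5 N


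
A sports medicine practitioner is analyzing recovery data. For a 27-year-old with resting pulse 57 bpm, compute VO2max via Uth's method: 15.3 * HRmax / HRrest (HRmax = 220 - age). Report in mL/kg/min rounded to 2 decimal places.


Step 1: HRmax = 220 - 27 = 193 bpm
Step 2: Ratio = 193 / 57 = 3.386
Step 3: VO2max = 15.3 * 3.386 = 51.81 mL/kg/min

51.81 mL/kg/min


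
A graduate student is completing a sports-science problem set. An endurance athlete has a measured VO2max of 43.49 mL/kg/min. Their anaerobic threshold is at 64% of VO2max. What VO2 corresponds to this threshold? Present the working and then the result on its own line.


Anaerobic threshold VO2 = VO2max * 64%
= 43.49 * 0.64
= 27.83 mL/kg/min

27.83 mL/kg/min


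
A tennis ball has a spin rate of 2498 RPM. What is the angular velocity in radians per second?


Convert RPM to rad/s: multiply by 2*pi and divide by 60
omega = 2498 * 2 * pi / 60
= 261.59 rad/s

261.59 rad/s


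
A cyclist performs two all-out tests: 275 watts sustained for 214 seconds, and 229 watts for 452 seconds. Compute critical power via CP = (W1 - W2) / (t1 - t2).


W1 = P1 * t1 = 275 * 214 = 58850 J
W2 = P2 * t2 = 229 * 452 = 103508 J
CP = (58850 - 103508) / (214 - 452)
= 187.64 W

187.64 W


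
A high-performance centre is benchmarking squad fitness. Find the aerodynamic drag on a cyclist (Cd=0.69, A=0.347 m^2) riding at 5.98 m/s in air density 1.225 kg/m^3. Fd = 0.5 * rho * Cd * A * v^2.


Fd = 0.5 * 1.225 * 0.69 * 0.347 * 5.98^2
= 0.5 * 1.225 * 0.69 * 0.347 * 35.7604
= 5.244 N

5.244 N


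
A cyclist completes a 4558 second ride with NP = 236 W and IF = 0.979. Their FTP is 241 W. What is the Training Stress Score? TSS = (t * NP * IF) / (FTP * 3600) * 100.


t * NP * IF = 4558 * 236 * 0.979 = 1053098.552
FTP * 3600 = 867600
TSS = (1053098.552 / 867600) * 100 = 121.38

121.38 TSS


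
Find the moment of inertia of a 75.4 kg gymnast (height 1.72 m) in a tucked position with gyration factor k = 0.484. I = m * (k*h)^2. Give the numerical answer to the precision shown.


Radius of gyration = 0.484 * 1.72 = 0.83248 m
I = 75.4 * 0.83248^2
= 75.4 * 0.693023
= 52.254 kg*m^2

52.254 kg*m^2


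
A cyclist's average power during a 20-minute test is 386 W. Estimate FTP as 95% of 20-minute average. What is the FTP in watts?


FTP = 20-min power * 0.95
= 386 * 0.95
= 366.7 W

366.7 W


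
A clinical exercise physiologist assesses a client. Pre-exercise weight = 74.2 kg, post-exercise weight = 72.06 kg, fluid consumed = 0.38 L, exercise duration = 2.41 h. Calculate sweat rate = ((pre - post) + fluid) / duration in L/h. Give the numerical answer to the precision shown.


Weight loss = 74.2 - 72.06 = 2.14 kg (approx L)
Total sweat = 2.14 + 0.38 = 2.52 L
Sweat rate = 2.52 / 2.41 = 1.046 L/h

1.046 L/h


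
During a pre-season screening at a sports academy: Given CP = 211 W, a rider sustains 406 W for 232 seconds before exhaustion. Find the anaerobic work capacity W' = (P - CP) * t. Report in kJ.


Excess power = 406 - 211 = 195 W
Work above CP = 195 * 232 = 45240 J
W' = 45.24 kJ

45.24 kJ


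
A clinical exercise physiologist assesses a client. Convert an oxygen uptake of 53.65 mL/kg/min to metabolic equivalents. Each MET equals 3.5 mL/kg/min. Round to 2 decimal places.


One MET = 3.5 mL/kg/min
Number of METs = 53.65 / 3.5
= 15.33 METs

15.33 METs


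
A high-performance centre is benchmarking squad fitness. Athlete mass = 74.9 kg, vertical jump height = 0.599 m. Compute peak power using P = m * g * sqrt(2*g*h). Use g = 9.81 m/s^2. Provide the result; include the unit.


sqrt(2 * 9.81 * 0.599) = sqrt(11.75238) = 3.428174 m/s
P = 74.9 * 9.81 * 3.428174
= 2518.92 W

2518.92 W


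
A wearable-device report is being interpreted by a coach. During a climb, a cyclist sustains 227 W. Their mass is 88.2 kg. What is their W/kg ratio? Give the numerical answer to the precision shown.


Power-to-weight = 227 W / 88.2 kg
= 2.574 W/kg

2.574 W/kg


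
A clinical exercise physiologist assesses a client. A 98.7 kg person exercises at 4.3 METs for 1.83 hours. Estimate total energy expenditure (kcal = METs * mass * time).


Energy = METs * mass(kg) * time(h)
= 4.3 * 98.7 * 1.83
= 776.67 kcal

776.67 kcal


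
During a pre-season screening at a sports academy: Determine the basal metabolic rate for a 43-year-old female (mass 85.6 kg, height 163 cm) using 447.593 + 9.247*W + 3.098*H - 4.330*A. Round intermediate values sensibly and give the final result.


BMR = 447.593 + 9.247*85.6 + 3.098*163 - 4.330*43
= 1557.92 kcal/day

1557.92 kcal/day


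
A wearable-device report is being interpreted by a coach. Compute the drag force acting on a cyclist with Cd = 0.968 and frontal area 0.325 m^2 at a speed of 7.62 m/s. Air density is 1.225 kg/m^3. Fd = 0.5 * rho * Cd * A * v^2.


Step 1: v^2 = 58.0644
Step 2: Fd = 0.5 * 1.225 * 0.968 * 0.325 * 58.0644
= 11.189 N

11.189 N


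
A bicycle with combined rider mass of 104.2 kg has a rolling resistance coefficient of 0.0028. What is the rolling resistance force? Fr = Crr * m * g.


Fr = 0.0028 * 104.2 * 9.81
= 0.29176 * 9.81
= 2.862 N

2.862 N


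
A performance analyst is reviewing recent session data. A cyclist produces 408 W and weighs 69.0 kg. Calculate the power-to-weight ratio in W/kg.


P/W = power / mass
= 408 / 69.0
= 5.913 W/kg

5.913 W/kg


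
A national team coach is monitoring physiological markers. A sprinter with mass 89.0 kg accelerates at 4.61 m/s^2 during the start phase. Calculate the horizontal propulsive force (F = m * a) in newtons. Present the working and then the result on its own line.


F = m * a
= 89.0 * 4.61
= 410.29 N

410.29 N


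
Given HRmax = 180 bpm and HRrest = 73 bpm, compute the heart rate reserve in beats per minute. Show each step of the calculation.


Heart rate reserve = maximum HR minus resting HR
HRR = 180 - 73 = 107 bpm

107 bpm


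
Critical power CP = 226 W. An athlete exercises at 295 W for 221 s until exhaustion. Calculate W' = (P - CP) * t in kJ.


P - CP = 295 - 226 = 69 W
W' = 69 * 221 = 15249 J
= 15249 / 1000 = 15.249 kJ

15.249 kJ


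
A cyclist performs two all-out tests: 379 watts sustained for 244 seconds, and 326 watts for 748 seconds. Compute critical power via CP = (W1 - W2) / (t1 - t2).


W1 = P1 * t1 = 379 * 244 = 92476 J
W2 = P2 * t2 = 326 * 748 = 243848 J
CP = (92476 - 243848) / (244 - 748)
= 300.34 W

300.34 W


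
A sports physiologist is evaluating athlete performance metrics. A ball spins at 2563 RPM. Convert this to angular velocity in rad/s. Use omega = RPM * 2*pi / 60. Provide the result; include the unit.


omega = 2563 * 2 * pi / 60
= 2563 * 6.28318531 / 60
= 16103.804 / 60
= 268.397 rad/s

268.397 rad/s


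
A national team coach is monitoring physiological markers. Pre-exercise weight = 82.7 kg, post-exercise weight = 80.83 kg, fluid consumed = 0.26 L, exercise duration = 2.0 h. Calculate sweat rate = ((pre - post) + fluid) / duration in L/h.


Weight loss = 82.7 - 80.83 = 1.87 kg (approx L)
Total sweat = 1.87 + 0.26 = 2.13 L
Sweat rate = 2.13 / 2.0 = 1.065 L/h

1.065 L/h


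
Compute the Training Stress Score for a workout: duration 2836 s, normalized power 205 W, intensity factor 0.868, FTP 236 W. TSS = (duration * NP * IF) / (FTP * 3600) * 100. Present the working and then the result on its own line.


Product = 2836 * 205 * 0.868 = 504637.84
Base = 236 * 3600 = 849600
TSS = 504637.84 / 849600 * 100 = 59.4

59.4 TSS


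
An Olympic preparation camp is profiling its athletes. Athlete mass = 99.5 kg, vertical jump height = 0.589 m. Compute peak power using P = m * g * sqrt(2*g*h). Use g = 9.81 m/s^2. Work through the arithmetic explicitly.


sqrt(2 * 9.81 * 0.589) = sqrt(11.55618) = 3.399438 m/s
P = 99.5 * 9.81 * 3.399438
= 3318.17 W

3318.17 W


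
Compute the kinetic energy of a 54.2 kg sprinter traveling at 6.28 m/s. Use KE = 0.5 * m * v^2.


Velocity squared = 39.4384
KE = 0.5 * 54.2 * 39.4384 = 1068.78 J

1068.78 J


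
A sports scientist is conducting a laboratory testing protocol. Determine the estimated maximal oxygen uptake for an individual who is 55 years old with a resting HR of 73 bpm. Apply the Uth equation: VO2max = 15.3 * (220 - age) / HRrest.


HRmax = 220 - 55 = 165
VO2max = 15.3 * (165 / 73)
= 15.3 * 2.2603
= 34.58 mL/kg/min

34.58 mL/kg/min


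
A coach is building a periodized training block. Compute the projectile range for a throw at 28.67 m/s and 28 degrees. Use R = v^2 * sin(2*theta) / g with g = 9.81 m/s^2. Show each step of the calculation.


Two times the angle = 56 degrees
sin(56) = 0.829038
R = 821.9689 * 0.829038 / 9.81 = 69.464 m

69.464 m


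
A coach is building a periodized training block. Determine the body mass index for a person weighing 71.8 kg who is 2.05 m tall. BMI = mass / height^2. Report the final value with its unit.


BMI = mass / height^2
= 71.8 / 2.05^2
= 71.8 / 4.2025
= 17.09 kg/m^2

17.09 kg/m^2


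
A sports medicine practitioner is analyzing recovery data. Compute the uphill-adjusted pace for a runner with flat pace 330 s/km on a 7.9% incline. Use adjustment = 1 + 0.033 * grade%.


Adjustment factor = 1 + 0.033 * 7.9 = 1.2607
Grade-adjusted pace = 330 * 1.2607 = 416.03 s/km

416.03 s/km


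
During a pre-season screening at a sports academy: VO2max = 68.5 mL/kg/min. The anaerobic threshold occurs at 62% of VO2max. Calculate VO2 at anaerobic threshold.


AT fraction = 62 / 100 = 0.62
AT VO2 = 68.5 * 0.62
= 42.47 mL/kg/min

42.47 mL/kg/min


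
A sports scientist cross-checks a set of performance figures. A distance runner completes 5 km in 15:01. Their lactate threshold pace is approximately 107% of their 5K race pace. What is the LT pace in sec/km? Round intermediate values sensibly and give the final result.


Convert to seconds: 15 min 1 s = 901 s
Pace per km = 901 / 5 = 180.2 s/km
LT pace = 180.2 * 1.07 = 192.81 s/km

192.81 s/km


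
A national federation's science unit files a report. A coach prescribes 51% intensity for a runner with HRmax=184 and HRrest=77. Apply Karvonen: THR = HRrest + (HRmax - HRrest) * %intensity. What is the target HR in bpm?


Heart rate reserve = 184 - 77 = 107
Intensity fraction = 51 / 100 = 0.51
THR = 77 + 107 * 0.51 = 131.57 bpm

131.57 bpm


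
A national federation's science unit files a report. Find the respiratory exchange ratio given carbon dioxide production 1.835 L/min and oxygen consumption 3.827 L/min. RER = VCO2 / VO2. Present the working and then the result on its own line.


VCO2 = 1.835 L/min
VO2 = 3.827 L/min
RER = 1.835 / 3.827 = 0.4795

0.4795


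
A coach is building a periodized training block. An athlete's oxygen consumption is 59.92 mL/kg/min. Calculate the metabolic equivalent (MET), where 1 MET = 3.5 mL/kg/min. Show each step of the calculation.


MET = VO2 / 3.5
= 59.92 / 3.5
= 17.12 METs

17.12 METs


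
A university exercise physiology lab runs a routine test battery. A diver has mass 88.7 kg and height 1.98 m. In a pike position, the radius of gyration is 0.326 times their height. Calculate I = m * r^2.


r = 0.326 * 1.98 = 0.64548 m
I = m * r^2 = 88.7 * 0.416644 = 36.956 kg*m^2

36.956 kg*m^2


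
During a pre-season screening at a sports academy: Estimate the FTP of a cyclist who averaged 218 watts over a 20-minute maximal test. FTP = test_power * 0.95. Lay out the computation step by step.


FTP = 218 * 0.95 = 207.1 W

207.1 W


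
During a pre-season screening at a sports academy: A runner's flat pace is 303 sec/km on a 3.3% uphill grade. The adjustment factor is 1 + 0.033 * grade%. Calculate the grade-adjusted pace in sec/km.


Factor = 1 + 0.033 * 3.3 = 1.1089
Adjusted pace = 303 * 1.1089
= 336.0 sec/km

336.0 s/km


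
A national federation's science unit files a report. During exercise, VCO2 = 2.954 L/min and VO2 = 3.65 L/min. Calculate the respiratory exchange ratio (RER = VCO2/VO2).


RER = VCO2 / VO2
= 2.954 / 3.65
= 0.8093

0.8093


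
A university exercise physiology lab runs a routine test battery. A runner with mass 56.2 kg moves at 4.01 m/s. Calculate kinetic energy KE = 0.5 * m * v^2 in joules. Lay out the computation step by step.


v^2 = 4.01^2 = 16.0801
KE = 0.5 * 56.2 * 16.0801
= 451.85 J

451.85 J


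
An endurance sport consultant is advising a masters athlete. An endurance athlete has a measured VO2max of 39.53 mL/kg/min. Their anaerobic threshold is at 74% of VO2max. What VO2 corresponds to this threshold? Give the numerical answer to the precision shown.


Anaerobic threshold VO2 = VO2max * 74%
= 39.53 * 0.74
= 29.25 mL/kg/min

29.25 mL/kg/min


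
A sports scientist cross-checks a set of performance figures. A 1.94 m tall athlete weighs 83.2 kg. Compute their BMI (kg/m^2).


height^2 = 3.7636 m^2
BMI = 83.2 / 3.7636 = 22.11 kg/m^2

22.11 kg/m^2


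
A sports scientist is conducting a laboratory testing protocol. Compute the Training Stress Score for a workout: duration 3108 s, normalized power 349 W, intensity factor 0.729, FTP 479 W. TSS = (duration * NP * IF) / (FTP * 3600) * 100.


Product = 3108 * 349 * 0.729 = 790740.468
Base = 479 * 3600 = 1724400
TSS = 790740.468 / 1724400 * 100 = 45.86

45.86 TSS


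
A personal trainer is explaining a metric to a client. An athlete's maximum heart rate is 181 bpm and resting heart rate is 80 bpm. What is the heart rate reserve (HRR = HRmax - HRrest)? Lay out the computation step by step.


HRR = HRmax - HRrest
= 181 - 80
= 101 bpm

101 bpm


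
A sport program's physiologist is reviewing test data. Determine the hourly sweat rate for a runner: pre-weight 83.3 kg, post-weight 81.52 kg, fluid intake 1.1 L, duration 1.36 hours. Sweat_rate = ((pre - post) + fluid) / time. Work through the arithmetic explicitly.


Mass lost = 83.3 - 81.52 = 1.78 kg
Add fluid consumed: 1.78 + 1.1 = 2.88 L total sweat
Sweat rate = 2.88 / 1.36 = 2.118 L/h

2.118 L/h


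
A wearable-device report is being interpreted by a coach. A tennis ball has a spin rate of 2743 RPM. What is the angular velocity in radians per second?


Convert RPM to rad/s: multiply by 2*pi and divide by 60
omega = 2743 * 2 * pi / 60
= 287.246 rad/s

287.246 rad/s


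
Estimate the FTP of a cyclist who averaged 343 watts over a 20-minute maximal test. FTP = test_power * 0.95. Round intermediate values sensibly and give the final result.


FTP = 343 * 0.95 = 325.85 W

325.85 W


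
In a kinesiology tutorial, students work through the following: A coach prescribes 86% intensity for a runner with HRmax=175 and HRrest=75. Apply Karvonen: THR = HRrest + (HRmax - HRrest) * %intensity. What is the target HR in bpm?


Heart rate reserve = 175 - 75 = 100
Intensity fraction = 86 / 100 = 0.86
THR = 75 + 100 * 0.86 = 161.0 bpm

161.0 bpm


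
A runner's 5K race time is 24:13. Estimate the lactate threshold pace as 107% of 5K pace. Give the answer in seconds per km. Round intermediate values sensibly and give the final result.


Total race time = 24*60 + 13 = 1453 seconds
5K pace = 1453 / 5 = 290.6 sec/km
LT pace = 290.6 * 1.07 = 310.94 sec/km

310.94 s/km


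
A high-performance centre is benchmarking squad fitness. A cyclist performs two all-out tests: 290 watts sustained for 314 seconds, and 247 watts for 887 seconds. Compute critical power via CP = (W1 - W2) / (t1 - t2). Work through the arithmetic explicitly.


W1 = P1 * t1 = 290 * 314 = 91060 J
W2 = P2 * t2 = 247 * 887 = 219089 J
CP = (91060 - 219089) / (314 - 887)
= 223.44 W

223.44 W


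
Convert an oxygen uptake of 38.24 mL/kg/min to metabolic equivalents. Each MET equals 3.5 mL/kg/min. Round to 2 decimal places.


One MET = 3.5 mL/kg/min
Number of METs = 38.24 / 3.5
= 10.93 METs

10.93 METs


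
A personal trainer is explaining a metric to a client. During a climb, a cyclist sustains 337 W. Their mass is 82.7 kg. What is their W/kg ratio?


Power-to-weight = 337 W / 82.7 kg
= 4.075 W/kg

4.075 W/kg


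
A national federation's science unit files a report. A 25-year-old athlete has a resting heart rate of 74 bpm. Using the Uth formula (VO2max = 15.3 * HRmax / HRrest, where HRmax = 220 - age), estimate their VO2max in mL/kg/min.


HRmax = 220 - 25 = 195 bpm
Ratio = HRmax / HRrest = 195 / 74 = 2.6351
VO2max = 15.3 * 2.6351 = 40.32 mL/kg/min

40.32 mL/kg/min


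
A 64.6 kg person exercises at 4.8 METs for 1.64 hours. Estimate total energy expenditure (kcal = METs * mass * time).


Energy = METs * mass(kg) * time(h)
= 4.8 * 64.6 * 1.64
= 508.53 kcal

508.53 kcal


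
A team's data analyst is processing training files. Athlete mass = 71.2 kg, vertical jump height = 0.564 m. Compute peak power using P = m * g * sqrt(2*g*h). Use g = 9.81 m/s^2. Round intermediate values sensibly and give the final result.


sqrt(2 * 9.81 * 0.564) = sqrt(11.06568) = 3.326512 m/s
P = 71.2 * 9.81 * 3.326512
= 2323.48 W

2323.48 W


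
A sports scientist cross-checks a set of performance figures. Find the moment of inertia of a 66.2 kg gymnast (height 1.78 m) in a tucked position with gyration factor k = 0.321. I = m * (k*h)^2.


Radius of gyration = 0.321 * 1.78 = 0.57138 m
I = 66.2 * 0.57138^2
= 66.2 * 0.326475
= 21.613 kg*m^2

21.613 kg*m^2


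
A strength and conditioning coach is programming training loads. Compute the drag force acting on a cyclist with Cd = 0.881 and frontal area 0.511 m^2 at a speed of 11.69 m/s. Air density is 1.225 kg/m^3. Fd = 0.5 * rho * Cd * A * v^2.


Step 1: v^2 = 136.6561
Step 2: Fd = 0.5 * 1.225 * 0.881 * 0.511 * 136.6561
= 37.682 N

37.682 N


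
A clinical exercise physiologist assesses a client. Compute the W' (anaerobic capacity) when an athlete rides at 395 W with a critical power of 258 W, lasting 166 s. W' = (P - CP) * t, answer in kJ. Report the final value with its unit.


Above-CP power = 137 W
Duration = 166 s
W' = 137 * 166 = 22742 J
Convert: 22742 / 1000 = 22.742 kJ

22.742 kJ


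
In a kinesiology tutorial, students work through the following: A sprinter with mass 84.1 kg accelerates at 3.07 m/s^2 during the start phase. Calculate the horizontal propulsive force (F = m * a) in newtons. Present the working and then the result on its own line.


F = m * a
= 84.1 * 3.07
= 258.19 N

258.19 N


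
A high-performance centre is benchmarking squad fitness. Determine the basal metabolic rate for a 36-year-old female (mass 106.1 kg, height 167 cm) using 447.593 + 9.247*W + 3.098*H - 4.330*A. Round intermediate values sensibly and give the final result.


BMR = 447.593 + 9.247*106.1 + 3.098*167 - 4.330*36
= 1790.19 kcal/day

1790.19 kcal/day


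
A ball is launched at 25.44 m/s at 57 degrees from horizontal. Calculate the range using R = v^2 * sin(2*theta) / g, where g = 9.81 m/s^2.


sin(2 * 57) = sin(114) = 0.913545
v^2 = 25.44^2 = 647.1936
R = 647.1936 * 0.913545 / 9.81
= 60.269 m

60.269 m


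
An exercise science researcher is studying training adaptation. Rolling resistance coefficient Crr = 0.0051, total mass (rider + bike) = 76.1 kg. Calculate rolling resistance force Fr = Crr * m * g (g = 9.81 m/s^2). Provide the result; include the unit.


Fr = Crr * m * g
= 0.0051 * 76.1 * 9.81
= 3.807 N

3.807 N


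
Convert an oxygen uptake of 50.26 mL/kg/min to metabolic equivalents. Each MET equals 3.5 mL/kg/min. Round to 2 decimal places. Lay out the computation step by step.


One MET = 3.5 mL/kg/min
Number of METs = 50.26 / 3.5
= 14.36 METs

14.36 METs


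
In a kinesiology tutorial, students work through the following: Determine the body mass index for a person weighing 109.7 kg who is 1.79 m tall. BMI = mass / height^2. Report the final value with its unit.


BMI = mass / height^2
= 109.7 / 1.79^2
= 109.7 / 3.2041
= 34.24 kg/m^2

34.24 kg/m^2


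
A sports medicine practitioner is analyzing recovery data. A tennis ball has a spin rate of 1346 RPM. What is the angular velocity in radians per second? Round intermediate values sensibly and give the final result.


Convert RPM to rad/s: multiply by 2*pi and divide by 60
omega = 1346 * 2 * pi / 60
= 140.953 rad/s

140.953 rad/s


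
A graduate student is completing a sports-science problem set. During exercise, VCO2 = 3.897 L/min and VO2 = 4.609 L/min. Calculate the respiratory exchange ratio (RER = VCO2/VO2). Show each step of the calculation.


RER = VCO2 / VO2
= 3.897 / 4.609
= 0.8455

0.8455


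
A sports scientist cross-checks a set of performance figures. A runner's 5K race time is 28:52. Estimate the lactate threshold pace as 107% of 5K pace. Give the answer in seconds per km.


Total race time = 28*60 + 52 = 1732 seconds
5K pace = 1732 / 5 = 346.4 sec/km
LT pace = 346.4 * 1.07 = 370.65 sec/km

370.65 s/km


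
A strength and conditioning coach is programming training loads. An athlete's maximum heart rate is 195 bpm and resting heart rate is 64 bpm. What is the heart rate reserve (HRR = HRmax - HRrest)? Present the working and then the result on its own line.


HRR = HRmax - HRrest
= 195 - 64
= 131 bpm

131 bpm


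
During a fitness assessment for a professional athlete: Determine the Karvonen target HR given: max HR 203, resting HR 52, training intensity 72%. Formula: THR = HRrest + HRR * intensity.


HRR = HRmax - HRrest = 203 - 52 = 151
THR = 52 + 151 * 0.72
= 160.72 bpm

160.72 bpm


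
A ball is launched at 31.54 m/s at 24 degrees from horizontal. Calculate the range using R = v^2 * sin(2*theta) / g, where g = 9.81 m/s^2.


sin(2 * 24) = sin(48) = 0.743145
v^2 = 31.54^2 = 994.7716
R = 994.7716 * 0.743145 / 9.81
= 75.358 m

75.358 m


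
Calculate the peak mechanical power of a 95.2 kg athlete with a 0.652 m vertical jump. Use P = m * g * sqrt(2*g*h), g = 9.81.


First, sqrt(2gh) = sqrt(2 * 9.81 * 0.652)
= sqrt(12.79224) = 3.576624 m/s
Power = 95.2 * 9.81 * 3.576624 = 3340.25 W

3340.25 W


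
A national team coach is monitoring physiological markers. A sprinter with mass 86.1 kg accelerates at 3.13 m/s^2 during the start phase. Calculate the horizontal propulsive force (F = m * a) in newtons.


F = m * a
= 86.1 * 3.13
= 269.49 N

269.49 N


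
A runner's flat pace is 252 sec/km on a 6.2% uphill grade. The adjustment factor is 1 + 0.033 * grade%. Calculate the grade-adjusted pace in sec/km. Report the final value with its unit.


Factor = 1 + 0.033 * 6.2 = 1.2046
Adjusted pace = 252 * 1.2046
= 303.56 sec/km

303.56 s/km


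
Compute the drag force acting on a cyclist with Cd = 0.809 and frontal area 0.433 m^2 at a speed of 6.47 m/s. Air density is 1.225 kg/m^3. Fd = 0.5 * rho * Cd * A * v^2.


Step 1: v^2 = 41.8609
Step 2: Fd = 0.5 * 1.225 * 0.809 * 0.433 * 41.8609
= 8.982 N

8.982 N


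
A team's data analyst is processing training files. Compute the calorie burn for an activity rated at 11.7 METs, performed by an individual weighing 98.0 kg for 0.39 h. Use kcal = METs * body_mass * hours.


Product of METs and mass = 11.7 * 98.0 = 1146.6
Total kcal = 1146.6 * 0.39 = 447.17 kcal

447.17 kcal


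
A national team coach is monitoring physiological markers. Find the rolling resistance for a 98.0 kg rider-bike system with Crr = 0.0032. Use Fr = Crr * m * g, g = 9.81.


m * g = 98.0 * 9.81 = 961.38 N
Fr = 0.0032 * 961.38 = 3.076 N

3.076 N


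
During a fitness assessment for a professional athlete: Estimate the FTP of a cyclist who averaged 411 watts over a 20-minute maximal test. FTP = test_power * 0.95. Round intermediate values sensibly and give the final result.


FTP = 411 * 0.95 = 390.45 W

390.45 W


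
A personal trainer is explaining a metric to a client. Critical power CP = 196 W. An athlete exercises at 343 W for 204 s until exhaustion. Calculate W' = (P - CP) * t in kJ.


P - CP = 343 - 196 = 147 W
W' = 147 * 204 = 29988 J
= 29988 / 1000 = 29.988 kJ

29.988 kJ


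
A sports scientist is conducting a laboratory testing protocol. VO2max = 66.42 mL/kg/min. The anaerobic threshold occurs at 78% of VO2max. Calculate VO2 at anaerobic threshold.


AT fraction = 78 / 100 = 0.78
AT VO2 = 66.42 * 0.78
= 51.81 mL/kg/min

51.81 mL/kg/min


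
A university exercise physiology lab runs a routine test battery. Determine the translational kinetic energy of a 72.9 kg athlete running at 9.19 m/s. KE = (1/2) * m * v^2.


KE = 0.5 * m * v^2
= 0.5 * 72.9 * 9.19^2
= 0.5 * 72.9 * 84.4561
= 3078.42 J

3078.42 J


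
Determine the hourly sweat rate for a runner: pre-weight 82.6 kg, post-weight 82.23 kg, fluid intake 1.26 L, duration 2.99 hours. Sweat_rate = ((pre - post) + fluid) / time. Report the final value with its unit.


Mass lost = 82.6 - 82.23 = 0.37 kg
Add fluid consumed: 0.37 + 1.26 = 1.63 L total sweat
Sweat rate = 1.63 / 2.99 = 0.545 L/h

0.545 L/h


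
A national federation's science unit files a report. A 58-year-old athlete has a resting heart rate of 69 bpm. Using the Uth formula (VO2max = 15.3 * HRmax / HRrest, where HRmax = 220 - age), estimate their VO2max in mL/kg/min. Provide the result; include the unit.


HRmax = 220 - 58 = 162 bpm
Ratio = HRmax / HRrest = 162 / 69 = 2.3478
VO2max = 15.3 * 2.3478 = 35.92 mL/kg/min

35.92 mL/kg/min


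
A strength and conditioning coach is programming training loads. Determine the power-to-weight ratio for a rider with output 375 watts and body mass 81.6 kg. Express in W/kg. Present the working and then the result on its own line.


P/W = 375 / 81.6 = 4.596 W/kg

4.596 W/kg


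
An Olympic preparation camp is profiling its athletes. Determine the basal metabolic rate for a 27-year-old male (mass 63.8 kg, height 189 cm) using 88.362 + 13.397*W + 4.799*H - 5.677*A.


BMR = 88.362 + 13.397*63.8 + 4.799*189 - 5.677*27
= 1696.82 kcal/day

1696.82 kcal/day


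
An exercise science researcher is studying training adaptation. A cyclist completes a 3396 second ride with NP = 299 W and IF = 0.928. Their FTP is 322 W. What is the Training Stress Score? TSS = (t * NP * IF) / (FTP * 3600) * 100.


t * NP * IF = 3396 * 299 * 0.928 = 942294.912
FTP * 3600 = 1159200
TSS = (942294.912 / 1159200) * 100 = 81.29

81.29 TSS


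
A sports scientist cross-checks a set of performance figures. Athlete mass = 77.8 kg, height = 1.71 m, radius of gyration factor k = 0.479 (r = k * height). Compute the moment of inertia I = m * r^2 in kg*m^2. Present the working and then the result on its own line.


r = k * height = 0.479 * 1.71 = 0.81909 m
r^2 = 0.81909^2 = 0.670908
I = 77.8 * 0.670908 = 52.197 kg*m^2

52.197 kg*m^2


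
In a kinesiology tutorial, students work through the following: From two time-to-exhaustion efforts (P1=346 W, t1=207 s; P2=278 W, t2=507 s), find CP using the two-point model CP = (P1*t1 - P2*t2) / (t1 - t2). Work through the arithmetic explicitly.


Work in trial 1 = 71622 J
Work in trial 2 = 140946 J
Delta work = -69324 J
Delta time = -300 s
CP = -69324 / -300 = 231.08 W

231.08 W


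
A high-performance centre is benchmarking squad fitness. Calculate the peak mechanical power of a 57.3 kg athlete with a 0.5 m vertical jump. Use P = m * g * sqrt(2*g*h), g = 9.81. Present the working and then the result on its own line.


First, sqrt(2gh) = sqrt(2 * 9.81 * 0.5)
= sqrt(9.81) = 3.132092 m/s
Power = 57.3 * 9.81 * 3.132092 = 1760.59 W

1760.59 W


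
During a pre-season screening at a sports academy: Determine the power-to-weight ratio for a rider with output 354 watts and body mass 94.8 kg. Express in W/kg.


P/W = 354 / 94.8 = 3.734 W/kg

3.734 W/kg


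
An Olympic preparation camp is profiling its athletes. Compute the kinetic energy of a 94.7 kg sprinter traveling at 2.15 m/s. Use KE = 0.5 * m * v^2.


Velocity squared = 4.6225
KE = 0.5 * 94.7 * 4.6225 = 218.88 J

218.88 J


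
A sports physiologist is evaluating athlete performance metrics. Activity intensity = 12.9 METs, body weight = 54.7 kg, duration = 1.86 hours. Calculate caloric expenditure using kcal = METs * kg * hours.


kcal = 12.9 * 54.7 * 1.86
= 705.63 * 1.86
= 1312.47 kcal

1312.47 kcal


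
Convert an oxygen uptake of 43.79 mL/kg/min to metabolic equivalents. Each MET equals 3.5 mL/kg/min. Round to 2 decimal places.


One MET = 3.5 mL/kg/min
Number of METs = 43.79 / 3.5
= 12.51 METs

12.51 METs


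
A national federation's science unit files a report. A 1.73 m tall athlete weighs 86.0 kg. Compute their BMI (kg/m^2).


height^2 = 2.9929 m^2
BMI = 86.0 / 2.9929 = 28.73 kg/m^2

28.73 kg/m^2


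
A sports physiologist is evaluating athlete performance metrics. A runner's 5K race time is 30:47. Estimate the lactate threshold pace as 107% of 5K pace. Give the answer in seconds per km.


Total race time = 30*60 + 47 = 1847 seconds
5K pace = 1847 / 5 = 369.4 sec/km
LT pace = 369.4 * 1.07 = 395.26 sec/km

395.26 s/km


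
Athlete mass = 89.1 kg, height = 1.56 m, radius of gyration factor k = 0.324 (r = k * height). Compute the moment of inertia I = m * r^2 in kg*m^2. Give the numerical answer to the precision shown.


r = k * height = 0.324 * 1.56 = 0.50544 m
r^2 = 0.50544^2 = 0.25547
I = 89.1 * 0.25547 = 22.762 kg*m^2

22.762 kg*m^2


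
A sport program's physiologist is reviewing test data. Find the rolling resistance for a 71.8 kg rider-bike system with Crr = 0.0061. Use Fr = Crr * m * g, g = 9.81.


m * g = 71.8 * 9.81 = 704.358 N
Fr = 0.0061 * 704.358 = 4.297 N

4.297 N


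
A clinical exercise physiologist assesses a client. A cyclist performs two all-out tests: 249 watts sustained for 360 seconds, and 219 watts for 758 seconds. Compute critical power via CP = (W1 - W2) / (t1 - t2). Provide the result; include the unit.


W1 = P1 * t1 = 249 * 360 = 89640 J
W2 = P2 * t2 = 219 * 758 = 166002 J
CP = (89640 - 166002) / (360 - 758)
= 191.86 W

191.86 W


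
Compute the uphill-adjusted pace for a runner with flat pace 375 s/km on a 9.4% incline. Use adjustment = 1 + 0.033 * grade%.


Adjustment factor = 1 + 0.033 * 9.4 = 1.3102
Grade-adjusted pace = 375 * 1.3102 = 491.33 s/km

491.33 s/km


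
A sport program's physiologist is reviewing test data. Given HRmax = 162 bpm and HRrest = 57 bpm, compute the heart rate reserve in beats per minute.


Heart rate reserve = maximum HR minus resting HR
HRR = 162 - 57 = 105 bpm

105 bpm


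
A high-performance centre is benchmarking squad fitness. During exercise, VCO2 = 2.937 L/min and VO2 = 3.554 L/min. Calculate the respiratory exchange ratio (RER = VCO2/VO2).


RER = VCO2 / VO2
= 2.937 / 3.554
= 0.8264

0.8264


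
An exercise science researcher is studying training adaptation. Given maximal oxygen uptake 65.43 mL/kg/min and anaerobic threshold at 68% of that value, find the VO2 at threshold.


Percentage as decimal = 0.68
VO2 at AT = 65.43 * 0.68 = 44.49 mL/kg/min

44.49 mL/kg/min


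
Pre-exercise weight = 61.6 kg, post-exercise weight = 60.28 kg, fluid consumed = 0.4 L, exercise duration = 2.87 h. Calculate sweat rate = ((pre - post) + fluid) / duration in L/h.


Weight loss = 61.6 - 60.28 = 1.32 kg (approx L)
Total sweat = 1.32 + 0.4 = 1.72 L
Sweat rate = 1.72 / 2.87 = 0.599 L/h

0.599 L/h


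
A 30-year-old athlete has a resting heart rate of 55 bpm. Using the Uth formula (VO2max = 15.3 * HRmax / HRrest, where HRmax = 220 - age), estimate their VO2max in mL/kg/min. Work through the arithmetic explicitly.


HRmax = 220 - 30 = 190 bpm
Ratio = HRmax / HRrest = 190 / 55 = 3.4545
VO2max = 15.3 * 3.4545 = 52.85 mL/kg/min

52.85 mL/kg/min


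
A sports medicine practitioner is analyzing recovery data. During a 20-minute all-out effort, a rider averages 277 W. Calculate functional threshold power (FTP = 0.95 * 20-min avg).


FTP = 0.95 * 277
= 263.15 W

263.15 W


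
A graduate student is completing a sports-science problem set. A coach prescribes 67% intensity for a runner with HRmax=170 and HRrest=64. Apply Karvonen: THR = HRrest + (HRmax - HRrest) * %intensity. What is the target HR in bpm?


Heart rate reserve = 170 - 64 = 106
Intensity fraction = 67 / 100 = 0.67
THR = 64 + 106 * 0.67 = 135.02 bpm

135.02 bpm
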